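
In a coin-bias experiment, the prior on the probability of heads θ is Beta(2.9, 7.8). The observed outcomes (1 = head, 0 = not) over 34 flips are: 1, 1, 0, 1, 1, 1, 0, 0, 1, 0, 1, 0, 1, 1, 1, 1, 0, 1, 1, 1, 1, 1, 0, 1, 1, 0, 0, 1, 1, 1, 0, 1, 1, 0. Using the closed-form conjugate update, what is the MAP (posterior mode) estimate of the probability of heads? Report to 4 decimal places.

The Beta prior is conjugate to a Binomial/Bernoulli likelihood; the update adds successes to α and failures to β.
Posterior: Beta(α+k, β+n−k) = Beta(2.9+23, 7.8+11) = Beta(25.9, 18.8).
Mode of Beta(a,b) for a,b>1 is (a−1)/(a+b−2) = 24.9/42.7 = 0.5831.

0.5831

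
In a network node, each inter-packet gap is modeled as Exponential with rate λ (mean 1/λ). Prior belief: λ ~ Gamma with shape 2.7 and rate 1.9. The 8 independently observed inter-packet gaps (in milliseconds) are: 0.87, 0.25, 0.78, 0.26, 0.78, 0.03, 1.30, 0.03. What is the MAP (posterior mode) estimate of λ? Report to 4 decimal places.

With a Gamma(shape α, rate β) prior on the exponential rate λ, the posterior after n observations with total T = Σxᵢ is Gamma(α+n, β+T).
Sum of observations T = 4.30 milliseconds; n = 8.
Posterior: Gamma(2.7+8, 1.9+4.30) = Gamma(10.7, 6.20).
Mode = (α−1)/β = 1.5645.

1.5645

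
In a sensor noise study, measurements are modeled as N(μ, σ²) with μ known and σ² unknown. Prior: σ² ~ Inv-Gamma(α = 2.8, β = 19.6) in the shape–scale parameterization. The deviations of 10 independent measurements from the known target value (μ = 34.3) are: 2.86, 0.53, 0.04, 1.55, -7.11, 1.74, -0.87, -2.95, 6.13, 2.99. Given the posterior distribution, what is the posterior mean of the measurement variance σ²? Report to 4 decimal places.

With known mean μ and an Inverse-Gamma(α, β) prior on σ², the Normal likelihood is conjugate: posterior is Inv-Gamma(α + n/2, β + Σ(xᵢ−μ)²/2).
Σ(xᵢ−μ)² = (2.86)² + (0.53)² + (0.04)² + (1.55)² + (-7.11)² + (1.74)² + (-0.87)² + (-2.95)² + (6.13)² + (2.99)² = 120.4207.
Posterior: Inv-Gamma(2.8 + 10/2, 19.6 + 120.4207/2) = Inv-Gamma(7.80, 79.81035).
E[σ²|data] = β/(α−1) = 79.81035/6.80 = 11.7368.

11.7368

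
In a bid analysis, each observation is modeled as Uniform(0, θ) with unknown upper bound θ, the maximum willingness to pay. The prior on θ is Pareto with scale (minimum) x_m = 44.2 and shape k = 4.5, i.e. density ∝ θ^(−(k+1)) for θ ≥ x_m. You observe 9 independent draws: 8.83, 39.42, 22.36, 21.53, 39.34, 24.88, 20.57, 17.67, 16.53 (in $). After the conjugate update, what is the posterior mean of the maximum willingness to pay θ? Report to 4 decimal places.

A Pareto(scale x_m, shape k) prior on the upper bound θ of Uniform(0, θ) is conjugate: posterior is Pareto(max(x_m, max xᵢ), k + n).
Sample maximum = 39.42; prior scale x_m = 44.2 → posterior scale = max = 44.20.
Posterior shape = 4.5 + 9 = 13.5.
E[θ|data] = k·x_m/(k−1) = 13.5·44.20/12.5 = 47.7360.

47.7360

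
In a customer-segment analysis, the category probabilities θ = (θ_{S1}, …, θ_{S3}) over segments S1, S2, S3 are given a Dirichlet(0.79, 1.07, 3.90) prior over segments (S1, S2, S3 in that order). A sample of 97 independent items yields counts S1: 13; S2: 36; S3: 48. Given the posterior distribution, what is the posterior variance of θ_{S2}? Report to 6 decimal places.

0.002223

The Dirichlet prior is conjugate to the Multinomial likelihood: each posterior αⱼ = prior αⱼ + observed count nⱼ.
Posterior concentration: (13.79, 37.07, 51.90), total = 102.76.
Var[θ_j] = α_j(Σα−α_j)/((Σα)²(Σα+1)) = 37.07·65.69/(102.76²·103.76) = 0.002223.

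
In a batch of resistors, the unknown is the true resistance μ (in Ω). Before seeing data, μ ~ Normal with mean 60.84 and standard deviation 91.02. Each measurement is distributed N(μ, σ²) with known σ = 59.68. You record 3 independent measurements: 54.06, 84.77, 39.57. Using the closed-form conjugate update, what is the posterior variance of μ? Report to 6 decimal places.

For Normal data with known variance σ², a Normal(μ₀, σ₀²) prior on μ is conjugate. Posterior precision = 1/σ₀² + n/σ²; posterior mean is the precision-weighted average of μ₀ and x̄.
σ₀² = 91.02² = 8284.6404, σ² = 59.68² = 3561.7024; σ² + n·σ₀² = 3561.7024 + 3·8284.6404 = 28415.6236.
Posterior precision = 1/σ₀² + n/σ² = 1/8284.6404 + 3/3561.7024 = (σ² + n·σ₀²)/(σ₀²σ²) = 28415.6236/(8284.6404·3561.7024); posterior variance σₙ² = σ₀²σ²/(σ² + n·σ₀²) = 8284.6404·3561.7024/28415.6236 = 1038.422525.

1038.422525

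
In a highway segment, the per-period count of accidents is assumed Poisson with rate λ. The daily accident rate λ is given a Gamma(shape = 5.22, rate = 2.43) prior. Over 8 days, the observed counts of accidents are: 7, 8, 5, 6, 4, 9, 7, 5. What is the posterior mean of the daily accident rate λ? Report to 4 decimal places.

With a Gamma(shape α, rate β) prior, the Poisson likelihood is conjugate: the posterior is Gamma(α + ΣXᵢ, β + n).
Sum of counts S = 51 over n = 8 days.
Posterior: Gamma(α+S, β+n) = Gamma(5.22+51, 2.43+8) = Gamma(56.22, 10.43).
Posterior mean = α/β = 56.22/10.43 = 5.3902.

5.3902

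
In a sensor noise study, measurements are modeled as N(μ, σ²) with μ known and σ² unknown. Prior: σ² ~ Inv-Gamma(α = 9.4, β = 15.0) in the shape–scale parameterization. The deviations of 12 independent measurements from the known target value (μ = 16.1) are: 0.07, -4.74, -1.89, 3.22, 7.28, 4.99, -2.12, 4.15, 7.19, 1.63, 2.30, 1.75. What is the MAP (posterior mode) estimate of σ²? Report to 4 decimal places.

6.9736

With known mean μ and an Inverse-Gamma(α, β) prior on σ², the Normal likelihood is conjugate: posterior is Inv-Gamma(α + n/2, β + Σ(xᵢ−μ)²/2).
Σ(xᵢ−μ)² = (0.07)² + (-4.74)² + (-1.89)² + (3.22)² + (7.28)² + (4.99)² + (-2.12)² + (4.15)² + (7.19)² + (1.63)² + (2.30)² + (1.75)² = 198.7339.
Posterior: Inv-Gamma(9.4 + 12/2, 15.0 + 198.7339/2) = Inv-Gamma(15.40, 114.36695).
Mode = β/(α+1) = 114.36695/16.40 = 6.9736.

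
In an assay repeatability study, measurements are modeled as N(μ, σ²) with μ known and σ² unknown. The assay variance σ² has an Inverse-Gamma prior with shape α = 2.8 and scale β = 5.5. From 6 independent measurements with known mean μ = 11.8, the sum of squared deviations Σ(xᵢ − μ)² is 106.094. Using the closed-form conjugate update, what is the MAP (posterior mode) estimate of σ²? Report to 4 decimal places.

With known mean μ and an Inverse-Gamma(α, β) prior on σ², the Normal likelihood is conjugate: posterior is Inv-Gamma(α + n/2, β + Σ(xᵢ−μ)²/2).
Posterior: Inv-Gamma(2.8 + 6/2, 5.5 + 106.094/2) = Inv-Gamma(5.80, 58.5470).
Mode = β/(α+1) = 58.5470/6.80 = 8.6099.

8.6099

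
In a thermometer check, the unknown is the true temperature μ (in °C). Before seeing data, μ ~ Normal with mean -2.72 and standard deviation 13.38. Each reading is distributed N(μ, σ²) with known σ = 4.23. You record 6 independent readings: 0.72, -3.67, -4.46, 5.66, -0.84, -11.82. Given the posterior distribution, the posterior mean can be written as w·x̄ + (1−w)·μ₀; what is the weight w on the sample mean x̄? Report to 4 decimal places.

For Normal data with known variance σ², a Normal(μ₀, σ₀²) prior on μ is conjugate. Posterior precision = 1/σ₀² + n/σ²; posterior mean is the precision-weighted average of μ₀ and x̄.
σ₀² = 13.38² = 179.0244, σ² = 4.23² = 17.8929. Prior precision 1/σ₀² = 1/179.0244; data precision n/σ² = 6/17.8929.
w = (n/σ²)/(1/σ₀² + n/σ²) = n·σ₀²/(σ² + n·σ₀²) = 6·179.0244/(17.8929 + 6·179.0244) = 1074.1464/1092.0393 = 0.9836.

0.9836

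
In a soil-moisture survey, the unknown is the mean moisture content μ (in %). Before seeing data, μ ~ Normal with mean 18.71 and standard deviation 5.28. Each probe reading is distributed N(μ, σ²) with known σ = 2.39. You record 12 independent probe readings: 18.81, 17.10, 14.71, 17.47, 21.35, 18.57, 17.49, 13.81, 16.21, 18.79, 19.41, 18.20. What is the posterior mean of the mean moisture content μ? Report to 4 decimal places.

For Normal data with known variance σ², a Normal(μ₀, σ₀²) prior on μ is conjugate. Posterior precision = 1/σ₀² + n/σ²; posterior mean is the precision-weighted average of μ₀ and x̄.
Σxᵢ = 18.81 + 17.10 + 14.71 + 17.47 + 21.35 + 18.57 + 17.49 + 13.81 + 16.21 + 18.79 + 19.41 + 18.20 = 211.92, so n·x̄ = 211.92.
σ₀² = 5.28² = 27.8784, σ² = 2.39² = 5.7121; σ² + n·σ₀² = 5.7121 + 12·27.8784 = 340.2529.
Posterior mean = (μ₀/σ₀² + n·x̄/σ²)/(1/σ₀² + n/σ²) = (σ²·μ₀ + σ₀²·n·x̄)/(σ² + n·σ₀²) = (5.7121·18.71 + 27.8784·211.92)/340.2529 = 6014.863919/340.2529 = 17.6776.

17.6776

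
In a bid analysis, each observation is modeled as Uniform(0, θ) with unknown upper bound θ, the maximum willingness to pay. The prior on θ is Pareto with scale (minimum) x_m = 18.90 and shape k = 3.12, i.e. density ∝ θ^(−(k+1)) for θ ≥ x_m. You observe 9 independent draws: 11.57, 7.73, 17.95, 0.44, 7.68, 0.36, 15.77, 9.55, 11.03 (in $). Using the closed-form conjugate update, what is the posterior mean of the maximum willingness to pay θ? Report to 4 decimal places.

A Pareto(scale x_m, shape k) prior on the upper bound θ of Uniform(0, θ) is conjugate: posterior is Pareto(max(x_m, max xᵢ), k + n).
Sample maximum = 17.95; prior scale x_m = 18.90 → posterior scale = max = 18.90.
Posterior shape = 3.12 + 9 = 12.12.
E[θ|data] = k·x_m/(k−1) = 12.12·18.90/11.12 = 20.5996.

20.5996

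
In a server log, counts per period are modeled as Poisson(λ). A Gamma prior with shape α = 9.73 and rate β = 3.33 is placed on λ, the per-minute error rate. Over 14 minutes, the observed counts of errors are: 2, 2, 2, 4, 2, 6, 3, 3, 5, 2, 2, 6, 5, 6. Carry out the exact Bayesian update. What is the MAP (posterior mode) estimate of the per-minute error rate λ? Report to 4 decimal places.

With a Gamma(shape α, rate β) prior, the Poisson likelihood is conjugate: the posterior is Gamma(α + ΣXᵢ, β + n).
Sum of counts S = 50 over n = 14 minutes.
Posterior: Gamma(α+S, β+n) = Gamma(9.73+50, 3.33+14) = Gamma(59.73, 17.33).
Mode of Gamma(α,β) for α≥1 is (α−1)/β = 58.73/17.33 = 3.3889.

3.3889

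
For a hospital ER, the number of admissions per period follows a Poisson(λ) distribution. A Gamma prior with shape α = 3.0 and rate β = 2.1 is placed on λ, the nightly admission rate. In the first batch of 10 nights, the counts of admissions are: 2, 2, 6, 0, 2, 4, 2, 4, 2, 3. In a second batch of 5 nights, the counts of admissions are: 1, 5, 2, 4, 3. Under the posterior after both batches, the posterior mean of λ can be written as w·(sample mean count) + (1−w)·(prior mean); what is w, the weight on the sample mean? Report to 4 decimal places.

0.8772

With a Gamma(shape α, rate β) prior, the Poisson likelihood is conjugate: the posterior is Gamma(α + ΣXᵢ, β + n).
Total number of nights: n = 10 + 5 = 15.
Posterior mean = (α₀+S)/(β₀+n) = [n/(β₀+n)]·(S/n) + [β₀/(β₀+n)]·(α₀/β₀), so only n and β₀ enter the weight.
Weight on data w = n/(β₀+n) = 15/(2.1+15) = 15/17.1 = 0.8772.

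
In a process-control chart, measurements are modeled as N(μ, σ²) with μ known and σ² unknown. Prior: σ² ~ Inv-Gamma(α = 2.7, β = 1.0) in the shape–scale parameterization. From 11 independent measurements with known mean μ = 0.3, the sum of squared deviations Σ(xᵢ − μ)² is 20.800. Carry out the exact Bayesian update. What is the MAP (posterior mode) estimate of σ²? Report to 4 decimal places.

1.2391

With known mean μ and an Inverse-Gamma(α, β) prior on σ², the Normal likelihood is conjugate: posterior is Inv-Gamma(α + n/2, β + Σ(xᵢ−μ)²/2).
Posterior: Inv-Gamma(2.7 + 11/2, 1.0 + 20.800/2) = Inv-Gamma(8.20, 11.4000).
Mode = β/(α+1) = 11.4000/9.20 = 1.2391.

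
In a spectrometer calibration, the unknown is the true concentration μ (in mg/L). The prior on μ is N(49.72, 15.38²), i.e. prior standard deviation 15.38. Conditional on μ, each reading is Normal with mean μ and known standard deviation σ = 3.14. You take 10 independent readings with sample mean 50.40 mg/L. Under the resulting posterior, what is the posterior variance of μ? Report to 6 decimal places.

0.981867

For Normal data with known variance σ², a Normal(μ₀, σ₀²) prior on μ is conjugate. Posterior precision = 1/σ₀² + n/σ²; posterior mean is the precision-weighted average of μ₀ and x̄.
σ₀² = 15.38² = 236.5444, σ² = 3.14² = 9.8596; σ² + n·σ₀² = 9.8596 + 10·236.5444 = 2375.3036.
Posterior precision = 1/σ₀² + n/σ² = 1/236.5444 + 10/9.8596 = (σ² + n·σ₀²)/(σ₀²σ²) = 2375.3036/(236.5444·9.8596); posterior variance σₙ² = σ₀²σ²/(σ² + n·σ₀²) = 236.5444·9.8596/2375.3036 = 0.981867.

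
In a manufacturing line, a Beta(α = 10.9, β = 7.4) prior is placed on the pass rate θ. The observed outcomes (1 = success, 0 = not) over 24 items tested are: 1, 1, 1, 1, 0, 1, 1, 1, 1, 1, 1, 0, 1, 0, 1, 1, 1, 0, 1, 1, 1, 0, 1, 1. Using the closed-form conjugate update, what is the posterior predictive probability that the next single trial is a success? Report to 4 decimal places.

0.7069

The Beta prior is conjugate to a Binomial/Bernoulli likelihood; the update adds successes to α and failures to β.
Posterior: Beta(α+k, β+n−k) = Beta(10.9+19, 7.4+5) = Beta(29.9, 12.4).
For a single future Bernoulli trial, P(success | data) = α/(α+β) = 0.7069.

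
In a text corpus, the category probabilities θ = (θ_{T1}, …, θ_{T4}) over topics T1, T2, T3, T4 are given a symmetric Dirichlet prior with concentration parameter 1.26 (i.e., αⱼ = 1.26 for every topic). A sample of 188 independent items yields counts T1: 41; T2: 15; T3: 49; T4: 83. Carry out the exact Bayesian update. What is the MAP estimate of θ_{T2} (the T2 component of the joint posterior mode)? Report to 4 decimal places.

0.0807

The Dirichlet prior is conjugate to the Multinomial likelihood: each posterior αⱼ = prior αⱼ + observed count nⱼ.
Posterior concentration: (42.26, 16.26, 50.26, 84.26), total = 193.04.
Joint mode component: (α_{T2}−1)/(Σα−K) = 15.26/189.04 = 0.0807.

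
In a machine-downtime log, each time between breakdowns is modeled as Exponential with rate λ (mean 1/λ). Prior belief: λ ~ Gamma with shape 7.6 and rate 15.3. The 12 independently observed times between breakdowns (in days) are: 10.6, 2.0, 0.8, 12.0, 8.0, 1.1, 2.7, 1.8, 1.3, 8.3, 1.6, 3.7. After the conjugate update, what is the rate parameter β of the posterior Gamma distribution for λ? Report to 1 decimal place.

With a Gamma(shape α, rate β) prior on the exponential rate λ, the posterior after n observations with total T = Σxᵢ is Gamma(α+n, β+T).
Sum of observations T = 53.9 days; n = 12.
Posterior: Gamma(7.6+12, 15.3+53.9) = Gamma(19.6, 69.2).
Posterior β = 69.2.

69.2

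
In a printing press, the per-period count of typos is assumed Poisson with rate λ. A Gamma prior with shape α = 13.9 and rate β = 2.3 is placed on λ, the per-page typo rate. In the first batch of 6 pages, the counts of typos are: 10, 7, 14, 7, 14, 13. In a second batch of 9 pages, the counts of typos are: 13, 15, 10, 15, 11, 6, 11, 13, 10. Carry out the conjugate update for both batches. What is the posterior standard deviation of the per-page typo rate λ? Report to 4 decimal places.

0.7817

With a Gamma(shape α, rate β) prior, the Poisson likelihood is conjugate: the posterior is Gamma(α + ΣXᵢ, β + n).
Batch 1: sum of counts S = 65 over n = 6 pages.
After batch 1: Gamma(α+S, β+n) = Gamma(13.9+65, 2.3+6) = Gamma(78.9, 8.3).
Batch 2: sum of counts S = 104 over n = 9 pages.
After batch 2: Gamma(α+S, β+n) = Gamma(78.9+104, 8.3+9) = Gamma(182.9, 17.3).
SD = √α/β = √182.9/17.3 = 0.7817.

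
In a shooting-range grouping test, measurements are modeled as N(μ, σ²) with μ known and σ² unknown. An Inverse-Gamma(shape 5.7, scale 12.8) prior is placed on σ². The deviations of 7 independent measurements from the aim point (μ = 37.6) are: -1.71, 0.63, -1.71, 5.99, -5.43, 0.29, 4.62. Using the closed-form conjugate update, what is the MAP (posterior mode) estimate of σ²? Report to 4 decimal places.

5.8156

With known mean μ and an Inverse-Gamma(α, β) prior on σ², the Normal likelihood is conjugate: posterior is Inv-Gamma(α + n/2, β + Σ(xᵢ−μ)²/2).
Σ(xᵢ−μ)² = (-1.71)² + (0.63)² + (-1.71)² + (5.99)² + (-5.43)² + (0.29)² + (4.62)² = 93.0386.
Posterior: Inv-Gamma(5.7 + 7/2, 12.8 + 93.0386/2) = Inv-Gamma(9.20, 59.31930).
Mode = β/(α+1) = 59.31930/10.20 = 5.8156.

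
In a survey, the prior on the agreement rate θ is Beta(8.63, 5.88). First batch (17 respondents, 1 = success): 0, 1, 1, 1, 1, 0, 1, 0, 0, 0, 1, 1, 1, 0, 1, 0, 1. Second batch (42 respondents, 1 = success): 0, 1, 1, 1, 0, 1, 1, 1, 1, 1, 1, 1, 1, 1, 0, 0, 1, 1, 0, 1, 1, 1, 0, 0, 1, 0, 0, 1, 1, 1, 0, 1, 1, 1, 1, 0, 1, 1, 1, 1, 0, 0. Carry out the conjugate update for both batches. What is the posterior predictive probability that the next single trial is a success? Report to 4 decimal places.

0.6479

The Beta prior is conjugate to a Binomial/Bernoulli likelihood; the update adds successes to α and failures to β.
After batch 1: Beta(8.63+10, 5.88+7) = Beta(18.63, 12.88).
After batch 2: Beta(18.63+29, 12.88+13) = Beta(47.63, 25.88).
For a single future Bernoulli trial, P(success | data) = α/(α+β) = 0.6479.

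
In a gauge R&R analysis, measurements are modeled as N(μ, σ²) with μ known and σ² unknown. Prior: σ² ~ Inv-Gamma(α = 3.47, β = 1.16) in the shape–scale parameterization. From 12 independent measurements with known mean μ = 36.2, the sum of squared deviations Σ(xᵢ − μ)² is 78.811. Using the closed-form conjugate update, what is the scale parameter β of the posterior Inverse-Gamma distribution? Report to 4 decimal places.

40.5655

With known mean μ and an Inverse-Gamma(α, β) prior on σ², the Normal likelihood is conjugate: posterior is Inv-Gamma(α + n/2, β + Σ(xᵢ−μ)²/2).
Posterior: Inv-Gamma(3.47 + 12/2, 1.16 + 78.811/2) = Inv-Gamma(9.47, 40.5655).
Posterior β = 40.5655.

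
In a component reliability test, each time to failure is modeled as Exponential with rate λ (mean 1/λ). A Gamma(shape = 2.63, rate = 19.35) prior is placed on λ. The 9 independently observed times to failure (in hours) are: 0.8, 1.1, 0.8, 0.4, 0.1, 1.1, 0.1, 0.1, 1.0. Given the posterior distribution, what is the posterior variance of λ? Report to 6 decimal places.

0.018833

With a Gamma(shape α, rate β) prior on the exponential rate λ, the posterior after n observations with total T = Σxᵢ is Gamma(α+n, β+T).
Sum of observations T = 5.5 hours; n = 9.
Posterior: Gamma(2.63+9, 19.35+5.5) = Gamma(11.63, 24.85).
Var = α/β² = 0.018833.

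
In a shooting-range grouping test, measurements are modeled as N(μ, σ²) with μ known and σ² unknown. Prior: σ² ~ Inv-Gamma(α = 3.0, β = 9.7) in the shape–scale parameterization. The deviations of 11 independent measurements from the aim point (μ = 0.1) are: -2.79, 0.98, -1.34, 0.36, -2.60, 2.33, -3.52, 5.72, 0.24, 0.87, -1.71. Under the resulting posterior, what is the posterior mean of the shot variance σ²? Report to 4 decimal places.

6.0737

With known mean μ and an Inverse-Gamma(α, β) prior on σ², the Normal likelihood is conjugate: posterior is Inv-Gamma(α + n/2, β + Σ(xᵢ−μ)²/2).
Σ(xᵢ−μ)² = (-2.79)² + (0.98)² + (-1.34)² + (0.36)² + (-2.60)² + (2.33)² + (-3.52)² + (5.72)² + (0.24)² + (0.87)² + (-1.71)² = 71.7060.
Posterior: Inv-Gamma(3.0 + 11/2, 9.7 + 71.7060/2) = Inv-Gamma(8.50, 45.55300).
E[σ²|data] = β/(α−1) = 45.55300/7.50 = 6.0737.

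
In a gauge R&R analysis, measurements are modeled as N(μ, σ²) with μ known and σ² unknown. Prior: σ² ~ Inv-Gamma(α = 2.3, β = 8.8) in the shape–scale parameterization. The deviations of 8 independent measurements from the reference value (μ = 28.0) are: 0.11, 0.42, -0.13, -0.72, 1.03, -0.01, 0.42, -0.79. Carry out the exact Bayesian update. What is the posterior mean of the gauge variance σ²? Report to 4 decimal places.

1.9043

With known mean μ and an Inverse-Gamma(α, β) prior on σ², the Normal likelihood is conjugate: posterior is Inv-Gamma(α + n/2, β + Σ(xᵢ−μ)²/2).
Σ(xᵢ−μ)² = (0.11)² + (0.42)² + (-0.13)² + (-0.72)² + (1.03)² + (-0.01)² + (0.42)² + (-0.79)² = 2.5853.
Posterior: Inv-Gamma(2.3 + 8/2, 8.8 + 2.5853/2) = Inv-Gamma(6.30, 10.09265).
E[σ²|data] = β/(α−1) = 10.09265/5.30 = 1.9043.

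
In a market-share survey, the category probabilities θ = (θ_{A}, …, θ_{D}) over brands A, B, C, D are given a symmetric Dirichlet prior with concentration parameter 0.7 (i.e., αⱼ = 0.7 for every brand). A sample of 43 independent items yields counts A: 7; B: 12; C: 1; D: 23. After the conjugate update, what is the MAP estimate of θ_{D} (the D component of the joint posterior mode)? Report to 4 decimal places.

0.5431

The Dirichlet prior is conjugate to the Multinomial likelihood: each posterior αⱼ = prior αⱼ + observed count nⱼ.
Posterior concentration: (7.7, 12.7, 1.7, 23.7), total = 45.8.
Joint mode component: (α_{D}−1)/(Σα−K) = 22.7/41.8 = 0.5431.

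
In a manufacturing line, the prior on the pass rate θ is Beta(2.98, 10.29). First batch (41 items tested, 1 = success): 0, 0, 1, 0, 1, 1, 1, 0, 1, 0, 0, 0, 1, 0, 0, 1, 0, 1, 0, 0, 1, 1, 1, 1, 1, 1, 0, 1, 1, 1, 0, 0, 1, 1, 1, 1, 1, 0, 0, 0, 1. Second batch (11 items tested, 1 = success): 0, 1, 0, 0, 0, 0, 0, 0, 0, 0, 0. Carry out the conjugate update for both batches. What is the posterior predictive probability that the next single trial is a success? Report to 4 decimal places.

The Beta prior is conjugate to a Binomial/Bernoulli likelihood; the update adds successes to α and failures to β.
After batch 1: Beta(2.98+23, 10.29+18) = Beta(25.98, 28.29).
After batch 2: Beta(25.98+1, 28.29+10) = Beta(26.98, 38.29).
For a single future Bernoulli trial, P(success | data) = α/(α+β) = 0.4134.

0.4134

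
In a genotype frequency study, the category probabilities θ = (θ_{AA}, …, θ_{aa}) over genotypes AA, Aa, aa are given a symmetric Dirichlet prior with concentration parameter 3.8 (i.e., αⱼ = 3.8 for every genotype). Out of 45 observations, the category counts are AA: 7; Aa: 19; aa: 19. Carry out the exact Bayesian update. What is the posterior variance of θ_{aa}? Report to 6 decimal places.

The Dirichlet prior is conjugate to the Multinomial likelihood: each posterior αⱼ = prior αⱼ + observed count nⱼ.
Posterior concentration: (10.8, 22.8, 22.8), total = 56.4.
Var[θ_j] = α_j(Σα−α_j)/((Σα)²(Σα+1)) = 22.8·33.6/(56.4²·57.4) = 0.004196.

0.004196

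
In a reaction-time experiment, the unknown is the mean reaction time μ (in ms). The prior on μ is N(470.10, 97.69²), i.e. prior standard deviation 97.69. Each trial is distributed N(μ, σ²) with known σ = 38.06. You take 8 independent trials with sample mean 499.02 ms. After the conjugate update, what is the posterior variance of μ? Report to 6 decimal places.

177.698881

For Normal data with known variance σ², a Normal(μ₀, σ₀²) prior on μ is conjugate. Posterior precision = 1/σ₀² + n/σ²; posterior mean is the precision-weighted average of μ₀ and x̄.
σ₀² = 97.69² = 9543.3361, σ² = 38.06² = 1448.5636; σ² + n·σ₀² = 1448.5636 + 8·9543.3361 = 77795.2524.
Posterior precision = 1/σ₀² + n/σ² = 1/9543.3361 + 8/1448.5636 = (σ² + n·σ₀²)/(σ₀²σ²) = 77795.2524/(9543.3361·1448.5636); posterior variance σₙ² = σ₀²σ²/(σ² + n·σ₀²) = 9543.3361·1448.5636/77795.2524 = 177.698881.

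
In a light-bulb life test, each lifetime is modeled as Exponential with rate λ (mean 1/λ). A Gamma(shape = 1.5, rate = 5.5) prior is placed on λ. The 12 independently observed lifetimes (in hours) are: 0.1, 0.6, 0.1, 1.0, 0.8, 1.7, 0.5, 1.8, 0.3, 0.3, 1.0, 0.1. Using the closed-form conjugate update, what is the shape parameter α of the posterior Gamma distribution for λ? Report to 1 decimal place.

13.5

With a Gamma(shape α, rate β) prior on the exponential rate λ, the posterior after n observations with total T = Σxᵢ is Gamma(α+n, β+T).
Sum of observations T = 8.3 hours; n = 12.
Posterior: Gamma(1.5+12, 5.5+8.3) = Gamma(13.5, 13.8).
Posterior α = 13.5.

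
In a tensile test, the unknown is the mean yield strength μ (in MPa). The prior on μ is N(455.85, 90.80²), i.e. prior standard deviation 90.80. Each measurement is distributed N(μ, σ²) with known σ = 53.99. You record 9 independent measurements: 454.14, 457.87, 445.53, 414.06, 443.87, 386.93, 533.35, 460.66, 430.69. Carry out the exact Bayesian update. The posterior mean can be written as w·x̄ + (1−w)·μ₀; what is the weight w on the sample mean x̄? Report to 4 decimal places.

For Normal data with known variance σ², a Normal(μ₀, σ₀²) prior on μ is conjugate. Posterior precision = 1/σ₀² + n/σ²; posterior mean is the precision-weighted average of μ₀ and x̄.
σ₀² = 90.80² = 8244.64, σ² = 53.99² = 2914.9201. Prior precision 1/σ₀² = 1/8244.64; data precision n/σ² = 9/2914.9201.
w = (n/σ²)/(1/σ₀² + n/σ²) = n·σ₀²/(σ² + n·σ₀²) = 9·8244.64/(2914.9201 + 9·8244.64) = 74201.76/77116.6801 = 0.9622.

0.9622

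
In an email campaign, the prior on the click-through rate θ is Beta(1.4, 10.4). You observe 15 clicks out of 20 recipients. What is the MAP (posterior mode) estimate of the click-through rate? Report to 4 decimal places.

The Beta prior is conjugate to a Binomial/Bernoulli likelihood; the update adds successes to α and failures to β.
Posterior: Beta(α+k, β+n−k) = Beta(1.4+15, 10.4+5) = Beta(16.4, 15.4).
Mode of Beta(a,b) for a,b>1 is (a−1)/(a+b−2) = 15.4/29.8 = 0.5168.

0.5168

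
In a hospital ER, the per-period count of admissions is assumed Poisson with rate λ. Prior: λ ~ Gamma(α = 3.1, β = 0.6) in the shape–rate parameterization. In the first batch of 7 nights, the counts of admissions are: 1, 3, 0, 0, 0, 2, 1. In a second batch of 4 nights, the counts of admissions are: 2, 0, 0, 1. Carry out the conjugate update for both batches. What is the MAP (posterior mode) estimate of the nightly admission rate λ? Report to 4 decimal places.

1.0431

With a Gamma(shape α, rate β) prior, the Poisson likelihood is conjugate: the posterior is Gamma(α + ΣXᵢ, β + n).
Batch 1: sum of counts S = 7 over n = 7 nights.
After batch 1: Gamma(α+S, β+n) = Gamma(3.1+7, 0.6+7) = Gamma(10.1, 7.6).
Batch 2: sum of counts S = 3 over n = 4 nights.
After batch 2: Gamma(α+S, β+n) = Gamma(10.1+3, 7.6+4) = Gamma(13.1, 11.6).
Mode of Gamma(α,β) for α≥1 is (α−1)/β = 12.1/11.6 = 1.0431.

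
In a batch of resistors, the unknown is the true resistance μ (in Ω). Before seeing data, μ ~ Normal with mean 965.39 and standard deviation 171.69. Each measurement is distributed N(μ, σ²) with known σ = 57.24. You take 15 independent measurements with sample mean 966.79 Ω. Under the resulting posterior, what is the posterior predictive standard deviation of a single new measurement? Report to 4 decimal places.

For Normal data with known variance σ², a Normal(μ₀, σ₀²) prior on μ is conjugate. Posterior precision = 1/σ₀² + n/σ²; posterior mean is the precision-weighted average of μ₀ and x̄.
σ₀² = 171.69² = 29477.4561, σ² = 57.24² = 3276.4176; σ² + n·σ₀² = 3276.4176 + 15·29477.4561 = 445438.2591.
Posterior precision = 1/σ₀² + n/σ² = 1/29477.4561 + 15/3276.4176 = (σ² + n·σ₀²)/(σ₀²σ²) = 445438.2591/(29477.4561·3276.4176); posterior variance σₙ² = σ₀²σ²/(σ² + n·σ₀²) = 29477.4561·3276.4176/445438.2591 = 216.821196.
Predictive variance for one new observation = σₙ² + σ² = 29477.4561·3276.4176/445438.2591 + 3276.4176 = σ²·(σ₀² + 445438.2591)/445438.2591 = 3276.4176·474915.7152/445438.2591 = 3493.238796; SD = √(3276.4176·474915.7152/445438.2591) = 59.1036.

59.1036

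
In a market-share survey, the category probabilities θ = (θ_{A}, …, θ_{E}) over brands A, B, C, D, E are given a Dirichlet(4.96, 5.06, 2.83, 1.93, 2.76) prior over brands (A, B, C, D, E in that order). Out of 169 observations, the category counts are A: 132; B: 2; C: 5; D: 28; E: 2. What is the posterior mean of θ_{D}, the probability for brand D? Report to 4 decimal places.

The Dirichlet prior is conjugate to the Multinomial likelihood: each posterior αⱼ = prior αⱼ + observed count nⱼ.
Posterior concentration: (136.96, 7.06, 7.83, 29.93, 4.76), total = 186.54.
E[θ_{D}|data] = α_{D}/Σα = 29.93/186.54 = 0.1604.

0.1604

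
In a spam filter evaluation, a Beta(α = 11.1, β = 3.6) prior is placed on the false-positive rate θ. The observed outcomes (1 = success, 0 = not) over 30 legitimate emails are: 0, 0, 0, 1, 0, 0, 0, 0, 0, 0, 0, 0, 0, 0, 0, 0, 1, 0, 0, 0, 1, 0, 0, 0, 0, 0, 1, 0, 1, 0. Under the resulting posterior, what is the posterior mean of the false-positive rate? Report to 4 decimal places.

0.3602

The Beta prior is conjugate to a Binomial/Bernoulli likelihood; the update adds successes to α and failures to β.
Posterior: Beta(α+k, β+n−k) = Beta(11.1+5, 3.6+25) = Beta(16.1, 28.6).
Posterior mean = α/(α+β) = 16.1/44.7 = 0.3602.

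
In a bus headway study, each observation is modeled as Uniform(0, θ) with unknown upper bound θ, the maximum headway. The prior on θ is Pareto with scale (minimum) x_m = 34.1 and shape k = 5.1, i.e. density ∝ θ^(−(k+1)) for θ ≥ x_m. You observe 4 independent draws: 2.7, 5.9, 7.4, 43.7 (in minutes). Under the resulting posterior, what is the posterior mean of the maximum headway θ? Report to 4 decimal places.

49.0951

A Pareto(scale x_m, shape k) prior on the upper bound θ of Uniform(0, θ) is conjugate: posterior is Pareto(max(x_m, max xᵢ), k + n).
Sample maximum = 43.7; prior scale x_m = 34.1 → posterior scale = max = 43.7.
Posterior shape = 5.1 + 4 = 9.1.
E[θ|data] = k·x_m/(k−1) = 9.1·43.7/8.1 = 49.0951.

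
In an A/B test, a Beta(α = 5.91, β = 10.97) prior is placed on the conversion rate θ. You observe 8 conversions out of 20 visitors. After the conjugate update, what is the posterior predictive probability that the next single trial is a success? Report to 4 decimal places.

0.3772

The Beta prior is conjugate to a Binomial/Bernoulli likelihood; the update adds successes to α and failures to β.
Posterior: Beta(α+k, β+n−k) = Beta(5.91+8, 10.97+12) = Beta(13.91, 22.97).
For a single future Bernoulli trial, P(success | data) = α/(α+β) = 0.3772.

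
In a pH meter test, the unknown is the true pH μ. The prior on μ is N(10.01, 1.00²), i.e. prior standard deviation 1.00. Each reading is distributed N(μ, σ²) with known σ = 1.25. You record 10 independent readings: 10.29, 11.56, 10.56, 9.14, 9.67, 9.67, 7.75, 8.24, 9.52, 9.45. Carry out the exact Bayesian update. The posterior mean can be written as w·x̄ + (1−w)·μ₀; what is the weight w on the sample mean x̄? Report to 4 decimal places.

For Normal data with known variance σ², a Normal(μ₀, σ₀²) prior on μ is conjugate. Posterior precision = 1/σ₀² + n/σ²; posterior mean is the precision-weighted average of μ₀ and x̄.
σ₀² = 1.00² = 1, σ² = 1.25² = 1.5625. Prior precision 1/σ₀² = 1/1; data precision n/σ² = 10/1.5625.
w = (n/σ²)/(1/σ₀² + n/σ²) = n·σ₀²/(σ² + n·σ₀²) = 10·1/(1.5625 + 10·1) = 10/11.5625 = 0.8649.

0.8649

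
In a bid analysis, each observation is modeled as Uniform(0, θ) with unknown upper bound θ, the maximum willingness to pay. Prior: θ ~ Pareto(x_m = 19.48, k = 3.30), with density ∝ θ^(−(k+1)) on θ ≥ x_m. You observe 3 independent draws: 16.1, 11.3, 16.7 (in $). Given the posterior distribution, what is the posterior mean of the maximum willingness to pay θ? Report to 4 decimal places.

A Pareto(scale x_m, shape k) prior on the upper bound θ of Uniform(0, θ) is conjugate: posterior is Pareto(max(x_m, max xᵢ), k + n).
Sample maximum = 16.7; prior scale x_m = 19.48 → posterior scale = max = 19.48.
Posterior shape = 3.30 + 3 = 6.30.
E[θ|data] = k·x_m/(k−1) = 6.30·19.48/5.30 = 23.1555.

23.1555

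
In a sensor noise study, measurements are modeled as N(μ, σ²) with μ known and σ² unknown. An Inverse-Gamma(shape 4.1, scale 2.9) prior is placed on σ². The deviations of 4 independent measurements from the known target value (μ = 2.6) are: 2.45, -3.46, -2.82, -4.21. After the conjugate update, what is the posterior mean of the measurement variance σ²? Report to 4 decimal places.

With known mean μ and an Inverse-Gamma(α, β) prior on σ², the Normal likelihood is conjugate: posterior is Inv-Gamma(α + n/2, β + Σ(xᵢ−μ)²/2).
Σ(xᵢ−μ)² = (2.45)² + (-3.46)² + (-2.82)² + (-4.21)² = 43.6506.
Posterior: Inv-Gamma(4.1 + 4/2, 2.9 + 43.6506/2) = Inv-Gamma(6.10, 24.72530).
E[σ²|data] = β/(α−1) = 24.72530/5.10 = 4.8481.

4.8481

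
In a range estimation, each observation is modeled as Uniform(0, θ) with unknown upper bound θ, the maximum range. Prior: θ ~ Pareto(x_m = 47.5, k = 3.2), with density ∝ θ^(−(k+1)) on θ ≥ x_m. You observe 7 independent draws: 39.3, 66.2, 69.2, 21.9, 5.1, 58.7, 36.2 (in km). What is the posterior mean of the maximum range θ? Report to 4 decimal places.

76.7217

A Pareto(scale x_m, shape k) prior on the upper bound θ of Uniform(0, θ) is conjugate: posterior is Pareto(max(x_m, max xᵢ), k + n).
Sample maximum = 69.2; prior scale x_m = 47.5 → posterior scale = max = 69.2.
Posterior shape = 3.2 + 7 = 10.2.
E[θ|data] = k·x_m/(k−1) = 10.2·69.2/9.2 = 76.7217.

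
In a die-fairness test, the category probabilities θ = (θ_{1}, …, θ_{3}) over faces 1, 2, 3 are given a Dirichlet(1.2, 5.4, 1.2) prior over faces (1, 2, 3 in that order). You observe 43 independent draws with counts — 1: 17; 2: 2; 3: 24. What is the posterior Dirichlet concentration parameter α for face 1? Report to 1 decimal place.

The Dirichlet prior is conjugate to the Multinomial likelihood: each posterior αⱼ = prior αⱼ + observed count nⱼ.
Posterior concentration: (18.2, 7.4, 25.2), total = 50.8.
α_{1} = 1.2 + 17 = 18.2.

18.2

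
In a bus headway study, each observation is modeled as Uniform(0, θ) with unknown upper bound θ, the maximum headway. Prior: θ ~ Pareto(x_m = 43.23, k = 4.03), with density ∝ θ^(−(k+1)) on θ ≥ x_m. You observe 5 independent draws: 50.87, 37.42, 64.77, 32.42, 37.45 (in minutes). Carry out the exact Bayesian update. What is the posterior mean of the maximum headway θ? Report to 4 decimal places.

A Pareto(scale x_m, shape k) prior on the upper bound θ of Uniform(0, θ) is conjugate: posterior is Pareto(max(x_m, max xᵢ), k + n).
Sample maximum = 64.77; prior scale x_m = 43.23 → posterior scale = max = 64.77.
Posterior shape = 4.03 + 5 = 9.03.
E[θ|data] = k·x_m/(k−1) = 9.03·64.77/8.03 = 72.8360.

72.8360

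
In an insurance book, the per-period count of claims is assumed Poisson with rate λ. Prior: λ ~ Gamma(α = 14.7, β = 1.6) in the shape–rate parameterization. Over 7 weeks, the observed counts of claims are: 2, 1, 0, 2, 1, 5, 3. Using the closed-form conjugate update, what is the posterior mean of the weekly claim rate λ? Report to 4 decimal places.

3.3372

With a Gamma(shape α, rate β) prior, the Poisson likelihood is conjugate: the posterior is Gamma(α + ΣXᵢ, β + n).
Sum of counts S = 14 over n = 7 weeks.
Posterior: Gamma(α+S, β+n) = Gamma(14.7+14, 1.6+7) = Gamma(28.7, 8.6).
Posterior mean = α/β = 28.7/8.6 = 3.3372.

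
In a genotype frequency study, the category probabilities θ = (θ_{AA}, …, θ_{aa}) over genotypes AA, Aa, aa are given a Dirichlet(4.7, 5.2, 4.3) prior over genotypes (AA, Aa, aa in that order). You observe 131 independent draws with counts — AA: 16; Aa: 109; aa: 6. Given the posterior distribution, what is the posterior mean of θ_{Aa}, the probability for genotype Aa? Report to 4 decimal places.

The Dirichlet prior is conjugate to the Multinomial likelihood: each posterior αⱼ = prior αⱼ + observed count nⱼ.
Posterior concentration: (20.7, 114.2, 10.3), total = 145.2.
E[θ_{Aa}|data] = α_{Aa}/Σα = 114.2/145.2 = 0.7865.

0.7865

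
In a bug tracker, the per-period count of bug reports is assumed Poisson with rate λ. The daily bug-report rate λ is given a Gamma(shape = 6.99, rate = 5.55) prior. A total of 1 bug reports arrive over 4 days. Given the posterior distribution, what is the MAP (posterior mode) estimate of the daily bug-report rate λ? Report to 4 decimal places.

With a Gamma(shape α, rate β) prior, the Poisson likelihood is conjugate: the posterior is Gamma(α + ΣXᵢ, β + n).
Posterior: Gamma(α+S, β+n) = Gamma(6.99+1, 5.55+4) = Gamma(7.99, 9.55).
Mode of Gamma(α,β) for α≥1 is (α−1)/β = 6.99/9.55 = 0.7319.

0.7319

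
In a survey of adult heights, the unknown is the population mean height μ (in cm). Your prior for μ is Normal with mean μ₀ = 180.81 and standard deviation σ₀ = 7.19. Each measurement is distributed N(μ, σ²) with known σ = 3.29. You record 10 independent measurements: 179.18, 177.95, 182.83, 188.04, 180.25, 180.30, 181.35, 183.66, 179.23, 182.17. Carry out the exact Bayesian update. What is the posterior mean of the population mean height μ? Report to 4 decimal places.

181.4819

For Normal data with known variance σ², a Normal(μ₀, σ₀²) prior on μ is conjugate. Posterior precision = 1/σ₀² + n/σ²; posterior mean is the precision-weighted average of μ₀ and x̄.
Σxᵢ = 179.18 + 177.95 + 182.83 + 188.04 + 180.25 + 180.30 + 181.35 + 183.66 + 179.23 + 182.17 = 1814.96, so n·x̄ = 1814.96.
σ₀² = 7.19² = 51.6961, σ² = 3.29² = 10.8241; σ² + n·σ₀² = 10.8241 + 10·51.6961 = 527.7851.
Posterior mean = (μ₀/σ₀² + n·x̄/σ²)/(1/σ₀² + n/σ²) = (σ²·μ₀ + σ₀²·n·x̄)/(σ² + n·σ₀²) = (10.8241·180.81 + 51.6961·1814.96)/527.7851 = 95783.459177/527.7851 = 181.4819.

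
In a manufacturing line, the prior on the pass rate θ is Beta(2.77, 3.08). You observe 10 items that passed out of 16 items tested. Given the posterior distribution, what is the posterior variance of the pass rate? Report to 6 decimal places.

0.010629

The Beta prior is conjugate to a Binomial/Bernoulli likelihood; the update adds successes to α and failures to β.
Posterior: Beta(α+k, β+n−k) = Beta(2.77+10, 3.08+6) = Beta(12.77, 9.08).
Var = αβ/((α+β)²(α+β+1)) = 12.77·9.08/(21.85²·22.85) = 0.010629.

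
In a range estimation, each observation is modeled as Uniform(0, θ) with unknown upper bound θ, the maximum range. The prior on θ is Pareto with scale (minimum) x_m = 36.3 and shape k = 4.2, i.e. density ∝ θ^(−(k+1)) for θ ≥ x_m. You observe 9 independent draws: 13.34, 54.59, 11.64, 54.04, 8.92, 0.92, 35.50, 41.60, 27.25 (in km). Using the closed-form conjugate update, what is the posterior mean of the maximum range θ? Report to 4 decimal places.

A Pareto(scale x_m, shape k) prior on the upper bound θ of Uniform(0, θ) is conjugate: posterior is Pareto(max(x_m, max xᵢ), k + n).
Sample maximum = 54.59; prior scale x_m = 36.3 → posterior scale = max = 54.59.
Posterior shape = 4.2 + 9 = 13.2.
E[θ|data] = k·x_m/(k−1) = 13.2·54.59/12.2 = 59.0646.

59.0646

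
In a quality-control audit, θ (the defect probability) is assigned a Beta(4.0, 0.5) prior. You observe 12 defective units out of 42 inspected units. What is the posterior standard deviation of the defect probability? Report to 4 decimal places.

0.0689

The Beta prior is conjugate to a Binomial/Bernoulli likelihood; the update adds successes to α and failures to β.
Posterior: Beta(α+k, β+n−k) = Beta(4.0+12, 0.5+30) = Beta(16.0, 30.5).
Var = αβ/((α+β)²(α+β+1)) = 16.0·30.5/(46.5²·47.5) = 0.00475139; SD = √0.00475139 = 0.0689.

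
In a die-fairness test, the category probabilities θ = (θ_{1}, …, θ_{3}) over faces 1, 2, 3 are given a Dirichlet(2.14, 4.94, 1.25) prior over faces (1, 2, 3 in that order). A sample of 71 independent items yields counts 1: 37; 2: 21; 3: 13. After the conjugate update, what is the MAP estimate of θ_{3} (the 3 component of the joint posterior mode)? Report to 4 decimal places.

The Dirichlet prior is conjugate to the Multinomial likelihood: each posterior αⱼ = prior αⱼ + observed count nⱼ.
Posterior concentration: (39.14, 25.94, 14.25), total = 79.33.
Joint mode component: (α_{3}−1)/(Σα−K) = 13.25/76.33 = 0.1736.

0.1736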